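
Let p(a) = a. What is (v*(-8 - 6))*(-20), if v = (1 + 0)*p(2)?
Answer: 560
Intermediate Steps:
v = 2 (v = (1 + 0)*2 = 1*2 = 2)
(v*(-8 - 6))*(-20) = (2*(-8 - 6))*(-20) = (2*(-14))*(-20) = -28*(-20) = 560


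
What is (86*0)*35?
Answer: 0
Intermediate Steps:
(86*0)*35 = 0*35 = 0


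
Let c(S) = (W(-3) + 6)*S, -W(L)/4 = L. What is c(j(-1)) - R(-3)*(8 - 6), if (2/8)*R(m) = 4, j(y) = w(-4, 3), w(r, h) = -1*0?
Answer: -32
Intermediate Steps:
w(r, h) = 0
j(y) = 0
W(L) = -4*L
R(m) = 16 (R(m) = 4*4 = 16)
c(S) = 18*S (c(S) = (-4*(-3) + 6)*S = (12 + 6)*S = 18*S)
c(j(-1)) - R(-3)*(8 - 6) = 18*0 - 16*(8 - 6) = 0 - 16*2 = 0 - 1*32 = 0 - 32 = -32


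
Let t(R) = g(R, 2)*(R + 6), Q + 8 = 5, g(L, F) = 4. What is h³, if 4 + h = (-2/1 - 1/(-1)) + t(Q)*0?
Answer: -125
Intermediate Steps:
Q = -3 (Q = -8 + 5 = -3)
t(R) = 24 + 4*R (t(R) = 4*(R + 6) = 4*(6 + R) = 24 + 4*R)
h = -5 (h = -4 + ((-2/1 - 1/(-1)) + (24 + 4*(-3))*0) = -4 + ((-2*1 - 1*(-1)) + (24 - 12)*0) = -4 + ((-2 + 1) + 12*0) = -4 + (-1 + 0) = -4 - 1 = -5)
h³ = (-5)³ = -125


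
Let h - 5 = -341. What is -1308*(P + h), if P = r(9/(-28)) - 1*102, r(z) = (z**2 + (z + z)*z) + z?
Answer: 112292127/196 ≈ 5.7292e+5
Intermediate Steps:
r(z) = z + 3*z**2 (r(z) = (z**2 + (2*z)*z) + z = (z**2 + 2*z**2) + z = 3*z**2 + z = z + 3*z**2)
h = -336 (h = 5 - 341 = -336)
P = -79977/784 (P = (9/(-28))*(1 + 3*(9/(-28))) - 1*102 = (9*(-1/28))*(1 + 3*(9*(-1/28))) - 102 = -9*(1 + 3*(-9/28))/28 - 102 = -9*(1 - 27/28)/28 - 102 = -9/28*1/28 - 102 = -9/784 - 102 = -79977/784 ≈ -102.01)
-1308*(P + h) = -1308*(-79977/784 - 336) = -1308*(-343401/784) = 112292127/196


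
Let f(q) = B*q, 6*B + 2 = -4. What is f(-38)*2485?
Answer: 94430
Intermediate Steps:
B = -1 (B = -⅓ + (⅙)*(-4) = -⅓ - ⅔ = -1)
f(q) = -q
f(-38)*2485 = -1*(-38)*2485 = 38*2485 = 94430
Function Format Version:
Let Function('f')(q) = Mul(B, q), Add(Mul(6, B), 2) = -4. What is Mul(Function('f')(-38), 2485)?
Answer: 94430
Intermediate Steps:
B = -1 (B = Add(Rational(-1, 3), Mul(Rational(1, 6), -4)) = Add(Rational(-1, 3), Rational(-2, 3)) = -1)
Function('f')(q) = Mul(-1, q)
Mul(Function('f')(-38), 2485) = Mul(Mul(-1, -38), 2485) = Mul(38, 2485) = 94430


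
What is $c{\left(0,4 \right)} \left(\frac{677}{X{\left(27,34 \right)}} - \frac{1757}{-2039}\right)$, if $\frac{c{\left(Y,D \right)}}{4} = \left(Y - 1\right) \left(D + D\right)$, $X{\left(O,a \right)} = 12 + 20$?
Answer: $- \frac{1436627}{2039} \approx -704.57$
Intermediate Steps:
$X{\left(O,a \right)} = 32$
$c{\left(Y,D \right)} = 8 D \left(-1 + Y\right)$ ($c{\left(Y,D \right)} = 4 \left(Y - 1\right) \left(D + D\right) = 4 \left(-1 + Y\right) 2 D = 4 \cdot 2 D \left(-1 + Y\right) = 8 D \left(-1 + Y\right)$)
$c{\left(0,4 \right)} \left(\frac{677}{X{\left(27,34 \right)}} - \frac{1757}{-2039}\right) = 8 \cdot 4 \left(-1 + 0\right) \left(\frac{677}{32} - \frac{1757}{-2039}\right) = 8 \cdot 4 \left(-1\right) \left(677 \cdot \frac{1}{32} - - \frac{1757}{2039}\right) = - 32 \left(\frac{677}{32} + \frac{1757}{2039}\right) = \left(-32\right) \frac{1436627}{65248} = - \frac{1436627}{2039}$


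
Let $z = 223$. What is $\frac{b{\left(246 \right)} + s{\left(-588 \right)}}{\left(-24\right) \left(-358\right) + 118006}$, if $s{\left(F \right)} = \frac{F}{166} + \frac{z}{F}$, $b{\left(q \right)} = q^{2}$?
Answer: $\frac{2953231483}{6178488792} \approx 0.47799$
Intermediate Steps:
$s{\left(F \right)} = \frac{223}{F} + \frac{F}{166}$ ($s{\left(F \right)} = \frac{F}{166} + \frac{223}{F} = \frac{223}{F} + \frac{F}{166}$)
$\frac{b{\left(246 \right)} + s{\left(-588 \right)}}{\left(-24\right) \left(-358\right) + 118006} = \frac{246^{2} + \left(\frac{223}{-588} + \frac{1}{166} \left(-588\right)\right)}{\left(-24\right) \left(-358\right) + 118006} = \frac{60516 + \left(223 \left(- \frac{1}{588}\right) - \frac{294}{83}\right)}{8592 + 118006} = \frac{60516 - \frac{191381}{48804}}{126598} = \left(60516 - \frac{191381}{48804}\right) \frac{1}{126598} = \frac{2953231483}{48804} \cdot \frac{1}{126598} = \frac{2953231483}{6178488792}$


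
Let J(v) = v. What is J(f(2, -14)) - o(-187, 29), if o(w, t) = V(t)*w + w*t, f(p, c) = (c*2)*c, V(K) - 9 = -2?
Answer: 7124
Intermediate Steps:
V(K) = 7 (V(K) = 9 - 2 = 7)
f(p, c) = 2*c² (f(p, c) = (2*c)*c = 2*c²)
o(w, t) = 7*w + t*w (o(w, t) = 7*w + w*t = 7*w + t*w)
J(f(2, -14)) - o(-187, 29) = 2*(-14)² - (-187)*(7 + 29) = 2*196 - (-187)*36 = 392 - 1*(-6732) = 392 + 6732 = 7124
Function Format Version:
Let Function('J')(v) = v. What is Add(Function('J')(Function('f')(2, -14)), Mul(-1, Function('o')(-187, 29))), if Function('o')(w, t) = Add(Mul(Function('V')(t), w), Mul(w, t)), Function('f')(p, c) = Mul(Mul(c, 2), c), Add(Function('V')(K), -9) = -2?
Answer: 7124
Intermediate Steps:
Function('V')(K) = 7 (Function('V')(K) = Add(9, -2) = 7)
Function('f')(p, c) = Mul(2, Pow(c, 2)) (Function('f')(p, c) = Mul(Mul(2, c), c) = Mul(2, Pow(c, 2)))
Function('o')(w, t) = Add(Mul(7, w), Mul(t, w)) (Function('o')(w, t) = Add(Mul(7, w), Mul(w, t)) = Add(Mul(7, w), Mul(t, w)))
Add(Function('J')(Function('f')(2, -14)), Mul(-1, Function('o')(-187, 29))) = Add(Mul(2, Pow(-14, 2)), Mul(-1, Mul(-187, Add(7, 29)))) = Add(Mul(2, 196), Mul(-1, Mul(-187, 36))) = Add(392, Mul(-1, -6732)) = Add(392, 6732) = 7124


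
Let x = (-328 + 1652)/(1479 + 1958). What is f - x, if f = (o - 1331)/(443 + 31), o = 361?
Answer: -1980733/814569 ≈ -2.4316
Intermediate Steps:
x = 1324/3437 ≈ 0.38522
f = -485/237 (f = (361 - 1331)/(443 + 31) = -970/474 = -970*1/474 = -485/237 ≈ -2.0464)
f - x = -485/237 - 1*1324/3437 = -485/237 - 1324/3437 = -1980733/814569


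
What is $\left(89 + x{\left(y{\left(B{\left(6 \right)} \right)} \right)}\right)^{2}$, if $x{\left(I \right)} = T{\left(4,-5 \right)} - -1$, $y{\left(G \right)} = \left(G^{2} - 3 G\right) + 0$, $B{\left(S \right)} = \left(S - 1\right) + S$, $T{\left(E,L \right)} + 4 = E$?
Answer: $8100$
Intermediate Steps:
$T{\left(E,L \right)} = -4 + E$
$B{\left(S \right)} = -1 + 2 S$ ($B{\left(S \right)} = \left(-1 + S\right) + S = -1 + 2 S$)
$y{\left(G \right)} = G^{2} - 3 G$
$x{\left(I \right)} = 1$ ($x{\left(I \right)} = \left(-4 + 4\right) - -1 = 0 + 1 = 1$)
$\left(89 + x{\left(y{\left(B{\left(6 \right)} \right)} \right)}\right)^{2} = \left(89 + 1\right)^{2} = 90^{2} = 8100$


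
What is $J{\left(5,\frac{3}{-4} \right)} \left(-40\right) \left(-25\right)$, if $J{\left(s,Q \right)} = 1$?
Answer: $1000$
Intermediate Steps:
$J{\left(5,\frac{3}{-4} \right)} \left(-40\right) \left(-25\right) = 1 \left(-40\right) \left(-25\right) = \left(-40\right) \left(-25\right) = 1000$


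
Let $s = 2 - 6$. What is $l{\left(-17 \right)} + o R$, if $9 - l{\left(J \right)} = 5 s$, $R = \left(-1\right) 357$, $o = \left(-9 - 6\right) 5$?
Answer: $26804$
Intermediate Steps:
$s = -4$ ($s = 2 - 6 = -4$)
$o = -75$ ($o = \left(-15\right) 5 = -75$)
$R = -357$
$l{\left(J \right)} = 29$ ($l{\left(J \right)} = 9 - 5 \left(-4\right) = 9 - -20 = 9 + 20 = 29$)
$l{\left(-17 \right)} + o R = 29 - -26775 = 29 + 26775 = 26804$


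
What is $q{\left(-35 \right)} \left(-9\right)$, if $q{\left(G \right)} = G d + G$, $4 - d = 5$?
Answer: $0$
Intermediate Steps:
$d = -1$ ($d = 4 - 5 = -1$)
$q{\left(G \right)} = 0$ ($q{\left(G \right)} = G \left(-1\right) + G = - G + G = 0$)
$q{\left(-35 \right)} \left(-9\right) = 0 \left(-9\right) = 0$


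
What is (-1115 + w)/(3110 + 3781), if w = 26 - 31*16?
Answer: -1585/6891 ≈ -0.23001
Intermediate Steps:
w = -470 (w = 26 - 496 = -470)
(-1115 + w)/(3110 + 3781) = (-1115 - 470)/(3110 + 3781) = -1585/6891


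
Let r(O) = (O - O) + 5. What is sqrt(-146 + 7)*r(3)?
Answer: 5*I*sqrt(139) ≈ 58.949*I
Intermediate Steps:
r(O) = 5 (r(O) = 0 + 5 = 5)
sqrt(-146 + 7)*r(3) = sqrt(-146 + 7)*5 = sqrt(-139)*5 = (I*sqrt(139))*5 = 5*I*sqrt(139)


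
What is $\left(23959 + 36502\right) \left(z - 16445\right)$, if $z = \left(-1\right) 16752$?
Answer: $-2007123817$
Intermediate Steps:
$z = -16752$
$\left(23959 + 36502\right) \left(z - 16445\right) = \left(23959 + 36502\right) \left(-16752 - 16445\right) = 60461 \left(-33197\right) = -2007123817$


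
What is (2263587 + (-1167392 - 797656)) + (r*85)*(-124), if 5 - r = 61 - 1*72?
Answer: 129899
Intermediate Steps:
r = 16 (r = 5 - (61 - 1*72) = 5 - (61 - 72) = 5 - 1*(-11) = 5 + 11 = 16)
(2263587 + (-1167392 - 797656)) + (r*85)*(-124) = (2263587 + (-1167392 - 797656)) + (16*85)*(-124) = (2263587 - 1965048) + 1360*(-124) = 298539 - 168640 = 129899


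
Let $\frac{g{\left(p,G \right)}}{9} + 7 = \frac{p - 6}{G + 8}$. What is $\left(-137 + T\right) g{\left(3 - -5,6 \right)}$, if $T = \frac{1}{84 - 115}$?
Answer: $\frac{1835136}{217} \approx 8456.8$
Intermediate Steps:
$g{\left(p,G \right)} = -63 + \frac{9 \left(-6 + p\right)}{8 + G}$ ($g{\left(p,G \right)} = -63 + 9 \frac{p - 6}{G + 8} = -63 + 9 \frac{-6 + p}{8 + G} = -63 + \frac{9 \left(-6 + p\right)}{8 + G}$)
$T = - \frac{1}{31}$ ($T = \frac{1}{-31} = - \frac{1}{31} \approx -0.032258$)
$\left(-137 + T\right) g{\left(3 - -5,6 \right)} = \left(-137 - \frac{1}{31}\right) \frac{9 \left(-62 + \left(3 - -5\right) - 42\right)}{8 + 6} = - \frac{4248 \frac{9 \left(-62 + \left(3 + 5\right) - 42\right)}{14}}{31} = - \frac{4248 \cdot 9 \cdot \frac{1}{14} \left(-62 + 8 - 42\right)}{31} = - \frac{4248 \cdot 9 \cdot \frac{1}{14} \left(-96\right)}{31} = \left(- \frac{4248}{31}\right) \left(- \frac{432}{7}\right) = \frac{1835136}{217}$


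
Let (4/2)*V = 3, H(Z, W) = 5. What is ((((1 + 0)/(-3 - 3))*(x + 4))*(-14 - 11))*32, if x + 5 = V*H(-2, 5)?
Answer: 2600/3 ≈ 866.67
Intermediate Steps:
V = 3/2 (V = (½)*3 = 3/2 ≈ 1.5000)
x = 5/2 (x = -5 + (3/2)*5 = -5 + 15/2 = 5/2 ≈ 2.5000)
((((1 + 0)/(-3 - 3))*(x + 4))*(-14 - 11))*32 = ((((1 + 0)/(-3 - 3))*(5/2 + 4))*(-14 - 11))*32 = (((1/(-6))*(13/2))*(-25))*32 = (((1*(-⅙))*(13/2))*(-25))*32 = (-⅙*13/2*(-25))*32 = -13/12*(-25)*32 = (325/12)*32 = 2600/3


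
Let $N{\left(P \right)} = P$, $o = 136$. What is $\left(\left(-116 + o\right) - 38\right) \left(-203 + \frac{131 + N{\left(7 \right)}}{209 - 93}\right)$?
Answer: $\frac{105345}{29} \approx 3632.6$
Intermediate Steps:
$\left(\left(-116 + o\right) - 38\right) \left(-203 + \frac{131 + N{\left(7 \right)}}{209 - 93}\right) = \left(\left(-116 + 136\right) - 38\right) \left(-203 + \frac{131 + 7}{209 - 93}\right) = \left(20 - 38\right) \left(-203 + \frac{138}{116}\right) = - 18 \left(-203 + 138 \cdot \frac{1}{116}\right) = - 18 \left(-203 + \frac{69}{58}\right) = \left(-18\right) \left(- \frac{11705}{58}\right) = \frac{105345}{29}$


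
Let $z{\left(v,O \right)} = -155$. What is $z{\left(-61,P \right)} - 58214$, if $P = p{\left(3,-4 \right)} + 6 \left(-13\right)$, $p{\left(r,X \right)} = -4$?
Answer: $-58369$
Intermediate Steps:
$P = -82$ ($P = -4 + 6 \left(-13\right) = -4 - 78 = -82$)
$z{\left(-61,P \right)} - 58214 = -155 - 58214 = -58369$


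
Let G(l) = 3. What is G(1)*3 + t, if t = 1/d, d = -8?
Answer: 71/8 ≈ 8.8750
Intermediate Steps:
t = -⅛ (t = 1/(-8) = -⅛ ≈ -0.12500)
G(1)*3 + t = 3*3 - ⅛ = 9 - ⅛ = 71/8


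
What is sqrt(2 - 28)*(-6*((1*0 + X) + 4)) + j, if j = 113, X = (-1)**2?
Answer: 113 - 30*I*sqrt(26) ≈ 113.0 - 152.97*I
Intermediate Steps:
X = 1
sqrt(2 - 28)*(-6*((1*0 + X) + 4)) + j = sqrt(2 - 28)*(-6*((1*0 + 1) + 4)) + 113 = sqrt(-26)*(-6*((0 + 1) + 4)) + 113 = (I*sqrt(26))*(-6*(1 + 4)) + 113 = (I*sqrt(26))*(-6*5) + 113 = (I*sqrt(26))*(-30) + 113 = -30*I*sqrt(26) + 113 = 113 - 30*I*sqrt(26)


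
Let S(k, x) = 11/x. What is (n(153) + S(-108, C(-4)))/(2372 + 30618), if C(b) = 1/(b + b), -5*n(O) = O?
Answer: -593/164950 ≈ -0.0035950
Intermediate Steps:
n(O) = -O/5
C(b) = 1/(2*b)
(n(153) + S(-108, C(-4)))/(2372 + 30618) = (-⅕*153 + 11/(((½)/(-4))))/(2372 + 30618) = (-153/5 + 11/(((½)*(-¼))))/32990 = (-153/5 + 11/(-⅛))*(1/32990) = (-153/5 + 11*(-8))*(1/32990) = (-153/5 - 88)*(1/32990) = -593/5*1/32990 = -593/164950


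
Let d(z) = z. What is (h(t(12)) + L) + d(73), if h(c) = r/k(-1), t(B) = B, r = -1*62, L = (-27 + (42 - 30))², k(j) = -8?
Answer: 1223/4 ≈ 305.75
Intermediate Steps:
L = 225 (L = (-27 + 12)² = (-15)² = 225)
r = -62
h(c) = 31/4 (h(c) = -62/(-8) = -62*(-⅛) = 31/4)
(h(t(12)) + L) + d(73) = (31/4 + 225) + 73 = 931/4 + 73 = 1223/4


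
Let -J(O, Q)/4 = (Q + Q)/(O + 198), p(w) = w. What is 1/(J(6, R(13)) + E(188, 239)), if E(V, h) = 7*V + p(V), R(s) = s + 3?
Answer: 51/76672 ≈ 0.00066517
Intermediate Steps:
R(s) = 3 + s
J(O, Q) = -8*Q/(198 + O) (J(O, Q) = -4*(Q + Q)/(O + 198) = -4*2*Q/(198 + O) = -8*Q/(198 + O))
E(V, h) = 8*V (E(V, h) = 7*V + V = 8*V)
1/(J(6, R(13)) + E(188, 239)) = 1/(-8*(3 + 13)/(198 + 6) + 8*188) = 1/(-8*16/204 + 1504) = 1/(-8*16*1/204 + 1504) = 1/(-32/51 + 1504) = 1/(76672/51) = 51/76672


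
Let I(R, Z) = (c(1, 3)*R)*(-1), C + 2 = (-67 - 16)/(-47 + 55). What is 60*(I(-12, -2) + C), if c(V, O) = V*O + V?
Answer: 4275/2 ≈ 2137.5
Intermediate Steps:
c(V, O) = V + O*V (c(V, O) = O*V + V = V + O*V)
C = -99/8 (C = -2 + (-67 - 16)/(-47 + 55) = -2 - 83/8 = -99/8 ≈ -12.375)
I(R, Z) = -4*R (I(R, Z) = ((1*(1 + 3))*R)*(-1) = ((1*4)*R)*(-1) = (4*R)*(-1) = -4*R)
60*(I(-12, -2) + C) = 60*(-4*(-12) - 99/8) = 60*(48 - 99/8) = 60*(285/8) = 4275/2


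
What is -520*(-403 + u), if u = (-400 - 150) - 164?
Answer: 580840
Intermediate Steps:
u = -714 (u = -550 - 164 = -714)
-520*(-403 + u) = -520*(-403 - 714) = -520*(-1117) = 580840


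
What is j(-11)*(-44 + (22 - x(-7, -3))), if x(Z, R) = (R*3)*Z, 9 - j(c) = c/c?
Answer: -680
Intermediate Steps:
j(c) = 8 (j(c) = 9 - c/c = 9 - 1*1 = 9 - 1 = 8)
x(Z, R) = 3*R*Z (x(Z, R) = (3*R)*Z = 3*R*Z)
j(-11)*(-44 + (22 - x(-7, -3))) = 8*(-44 + (22 - 3*(-3)*(-7))) = 8*(-44 + (22 - 1*63)) = 8*(-44 + (22 - 63)) = 8*(-44 - 41) = 8*(-85) = -680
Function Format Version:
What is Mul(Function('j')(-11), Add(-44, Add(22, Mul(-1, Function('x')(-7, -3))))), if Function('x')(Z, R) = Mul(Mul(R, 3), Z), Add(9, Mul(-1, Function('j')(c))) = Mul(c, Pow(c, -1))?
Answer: -680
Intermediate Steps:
Function('j')(c) = 8 (Function('j')(c) = Add(9, Mul(-1, Mul(c, Pow(c, -1)))) = Add(9, Mul(-1, 1)) = Add(9, -1) = 8)
Function('x')(Z, R) = Mul(3, R, Z) (Function('x')(Z, R) = Mul(Mul(3, R), Z) = Mul(3, R, Z))
Mul(Function('j')(-11), Add(-44, Add(22, Mul(-1, Function('x')(-7, -3))))) = Mul(8, Add(-44, Add(22, Mul(-1, Mul(3, -3, -7))))) = Mul(8, Add(-44, Add(22, Mul(-1, 63)))) = Mul(8, Add(-44, Add(22, -63))) = Mul(8, Add(-44, -41)) = Mul(8, -85) = -680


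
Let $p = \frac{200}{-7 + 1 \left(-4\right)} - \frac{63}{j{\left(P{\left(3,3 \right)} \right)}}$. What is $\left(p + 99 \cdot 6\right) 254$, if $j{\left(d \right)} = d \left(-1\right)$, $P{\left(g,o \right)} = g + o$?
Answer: $\frac{1638173}{11} \approx 1.4892 \cdot 10^{5}$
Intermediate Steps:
$j{\left(d \right)} = - d$
$p = - \frac{169}{22}$ ($p = \frac{200}{-7 + 1 \left(-4\right)} - \frac{63}{\left(-1\right) \left(3 + 3\right)} = \frac{200}{-7 - 4} - \frac{63}{\left(-1\right) 6} = \frac{200}{-11} - \frac{63}{-6} = 200 \left(- \frac{1}{11}\right) - - \frac{21}{2} = - \frac{200}{11} + \frac{21}{2} = - \frac{169}{22} \approx -7.6818$)
$\left(p + 99 \cdot 6\right) 254 = \left(- \frac{169}{22} + 99 \cdot 6\right) 254 = \left(- \frac{169}{22} + 594\right) 254 = \frac{12899}{22} \cdot 254 = \frac{1638173}{11}$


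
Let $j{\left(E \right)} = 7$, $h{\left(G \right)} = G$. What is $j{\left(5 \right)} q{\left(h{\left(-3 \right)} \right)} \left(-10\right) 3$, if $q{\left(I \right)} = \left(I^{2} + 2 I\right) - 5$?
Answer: $420$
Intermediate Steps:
$q{\left(I \right)} = -5 + I^{2} + 2 I$ ($q{\left(I \right)} = \left(I^{2} + 2 I\right) - 5 = -5 + I^{2} + 2 I$)
$j{\left(5 \right)} q{\left(h{\left(-3 \right)} \right)} \left(-10\right) 3 = 7 \left(-5 + \left(-3\right)^{2} + 2 \left(-3\right)\right) \left(-10\right) 3 = 7 \left(-5 + 9 - 6\right) \left(-10\right) 3 = 7 \left(\left(-2\right) \left(-10\right)\right) 3 = 7 \cdot 20 \cdot 3 = 140 \cdot 3 = 420$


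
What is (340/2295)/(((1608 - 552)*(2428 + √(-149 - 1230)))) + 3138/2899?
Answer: 32973086744401/30461750596134 - I*√1379/42030701064 ≈ 1.0824 - 8.8352e-10*I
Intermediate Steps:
(340/2295)/(((1608 - 552)*(2428 + √(-149 - 1230)))) + 3138/2899 = (340*(1/2295))/((1056*(2428 + √(-1379)))) + 3138*(1/2899) = 4/(27*((1056*(2428 + I*√1379)))) + 3138/2899 = 4/(27*(2563968 + 1056*I*√1379)) + 3138/2899 = 3138/2899 + 4/(27*(2563968 + 1056*I*√1379))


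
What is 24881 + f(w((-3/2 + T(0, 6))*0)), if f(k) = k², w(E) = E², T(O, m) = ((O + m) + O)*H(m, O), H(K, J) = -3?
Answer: 24881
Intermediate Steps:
T(O, m) = -6*O - 3*m (T(O, m) = ((O + m) + O)*(-3) = (m + 2*O)*(-3) = -6*O - 3*m)
24881 + f(w((-3/2 + T(0, 6))*0)) = 24881 + (((-3/2 + (-6*0 - 3*6))*0)²)² = 24881 + (((-3*½ + (0 - 18))*0)²)² = 24881 + (((-3/2 - 18)*0)²)² = 24881 + ((-39/2*0)²)² = 24881 + (0²)² = 24881 + 0² = 24881 + 0 = 24881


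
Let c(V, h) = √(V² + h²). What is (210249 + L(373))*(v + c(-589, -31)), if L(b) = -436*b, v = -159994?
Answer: -7619074274 + 1476251*√362 ≈ -7.5910e+9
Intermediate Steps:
(210249 + L(373))*(v + c(-589, -31)) = (210249 - 436*373)*(-159994 + √((-589)² + (-31)²)) = (210249 - 162628)*(-159994 + √(346921 + 961)) = 47621*(-159994 + √347882) = 47621*(-159994 + 31*√362) = -7619074274 + 1476251*√362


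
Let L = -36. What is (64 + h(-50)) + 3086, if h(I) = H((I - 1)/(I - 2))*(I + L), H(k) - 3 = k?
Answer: 72999/26 ≈ 2807.7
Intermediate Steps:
H(k) = 3 + k
h(I) = (-36 + I)*(3 + (-1 + I)/(-2 + I)) (h(I) = (3 + (I - 1)/(I - 2))*(I - 36) = (3 + (-1 + I)/(-2 + I))*(-36 + I) = (-36 + I)*(3 + (-1 + I)/(-2 + I)))
(64 + h(-50)) + 3086 = (64 + (-36 - 50)*(-7 + 4*(-50))/(-2 - 50)) + 3086 = (64 - 86*(-7 - 200)/(-52)) + 3086 = (64 - 1/52*(-86)*(-207)) + 3086 = (64 - 8901/26) + 3086 = -7237/26 + 3086 = 72999/26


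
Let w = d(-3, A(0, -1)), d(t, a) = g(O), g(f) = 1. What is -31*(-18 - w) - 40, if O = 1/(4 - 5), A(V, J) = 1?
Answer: 549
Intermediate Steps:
O = -1 (O = 1/(-1) = -1)
d(t, a) = 1
w = 1
-31*(-18 - w) - 40 = -31*(-18 - 1*1) - 40 = -31*(-18 - 1) - 40 = -31*(-19) - 40 = 589 - 40 = 549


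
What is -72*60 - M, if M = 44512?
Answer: -48832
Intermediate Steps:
-72*60 - M = -72*60 - 1*44512 = -4320 - 44512 = -48832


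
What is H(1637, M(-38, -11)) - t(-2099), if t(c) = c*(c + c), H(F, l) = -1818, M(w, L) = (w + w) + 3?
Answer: -8813420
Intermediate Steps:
M(w, L) = 3 + 2*w (M(w, L) = 2*w + 3 = 3 + 2*w)
t(c) = 2*c² (t(c) = c*(2*c) = 2*c²)
H(1637, M(-38, -11)) - t(-2099) = -1818 - 2*(-2099)² = -1818 - 2*4405801 = -1818 - 1*8811602 = -1818 - 8811602 = -8813420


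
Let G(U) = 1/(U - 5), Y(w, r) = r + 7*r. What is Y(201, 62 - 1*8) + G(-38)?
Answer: 18575/43 ≈ 431.98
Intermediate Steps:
Y(w, r) = 8*r
G(U) = 1/(-5 + U)
Y(201, 62 - 1*8) + G(-38) = 8*(62 - 1*8) + 1/(-5 - 38) = 8*(62 - 8) + 1/(-43) = 8*54 - 1/43 = 432 - 1/43 = 18575/43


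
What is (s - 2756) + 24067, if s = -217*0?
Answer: 21311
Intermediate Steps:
s = 0
(s - 2756) + 24067 = (0 - 2756) + 24067 = -2756 + 24067 = 21311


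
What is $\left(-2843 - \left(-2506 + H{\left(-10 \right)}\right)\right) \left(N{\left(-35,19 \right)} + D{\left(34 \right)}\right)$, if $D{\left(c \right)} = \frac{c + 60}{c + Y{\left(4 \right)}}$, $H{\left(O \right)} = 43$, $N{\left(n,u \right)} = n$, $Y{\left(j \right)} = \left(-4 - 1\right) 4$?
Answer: $\frac{75240}{7} \approx 10749.0$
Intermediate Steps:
$Y{\left(j \right)} = -20$ ($Y{\left(j \right)} = \left(-5\right) 4 = -20$)
$D{\left(c \right)} = \frac{60 + c}{-20 + c}$ ($D{\left(c \right)} = \frac{c + 60}{c - 20} = \frac{60 + c}{-20 + c}$)
$\left(-2843 - \left(-2506 + H{\left(-10 \right)}\right)\right) \left(N{\left(-35,19 \right)} + D{\left(34 \right)}\right) = \left(-2843 + \left(2506 - 43\right)\right) \left(-35 + \frac{60 + 34}{-20 + 34}\right) = \left(-2843 + \left(2506 - 43\right)\right) \left(-35 + \frac{1}{14} \cdot 94\right) = \left(-2843 + 2463\right) \left(-35 + \frac{1}{14} \cdot 94\right) = - 380 \left(-35 + \frac{47}{7}\right) = \left(-380\right) \left(- \frac{198}{7}\right) = \frac{75240}{7}$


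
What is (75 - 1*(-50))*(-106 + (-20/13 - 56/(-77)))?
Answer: -1909250/143 ≈ -13351.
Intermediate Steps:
(75 - 1*(-50))*(-106 + (-20/13 - 56/(-77))) = (75 + 50)*(-106 + (-20*1/13 - 56*(-1/77))) = 125*(-106 + (-20/13 + 8/11)) = 125*(-106 - 116/143) = 125*(-15274/143) = -1909250/143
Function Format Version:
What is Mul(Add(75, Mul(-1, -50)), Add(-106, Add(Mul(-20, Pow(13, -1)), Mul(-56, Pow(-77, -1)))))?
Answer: Rational(-1909250, 143) ≈ -13351.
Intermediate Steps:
Mul(Add(75, Mul(-1, -50)), Add(-106, Add(Mul(-20, Pow(13, -1)), Mul(-56, Pow(-77, -1))))) = Mul(Add(75, 50), Add(-106, Add(Mul(-20, Rational(1, 13)), Mul(-56, Rational(-1, 77))))) = Mul(125, Add(-106, Add(Rational(-20, 13), Rational(8, 11)))) = Mul(125, Add(-106, Rational(-116, 143))) = Mul(125, Rational(-15274, 143)) = Rational(-1909250, 143)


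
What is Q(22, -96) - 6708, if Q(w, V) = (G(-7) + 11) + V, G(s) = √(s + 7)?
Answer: -6793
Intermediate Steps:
G(s) = √(7 + s)
Q(w, V) = 11 + V (Q(w, V) = (√(7 - 7) + 11) + V = (√0 + 11) + V = (0 + 11) + V = 11 + V)
Q(22, -96) - 6708 = (11 - 96) - 6708 = -85 - 6708 = -6793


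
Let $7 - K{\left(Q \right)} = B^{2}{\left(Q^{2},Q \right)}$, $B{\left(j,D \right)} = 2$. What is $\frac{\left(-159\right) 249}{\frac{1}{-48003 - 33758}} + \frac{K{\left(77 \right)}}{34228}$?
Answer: $\frac{110796027477231}{34228} \approx 3.237 \cdot 10^{9}$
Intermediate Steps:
$K{\left(Q \right)} = 3$ ($K{\left(Q \right)} = 7 - 2^{2} = 7 - 4 = 3$)
$\frac{\left(-159\right) 249}{\frac{1}{-48003 - 33758}} + \frac{K{\left(77 \right)}}{34228} = \frac{\left(-159\right) 249}{\frac{1}{-48003 - 33758}} + \frac{3}{34228} = - \frac{39591}{\frac{1}{-81761}} + 3 \cdot \frac{1}{34228} = - \frac{39591}{- \frac{1}{81761}} + \frac{3}{34228} = \left(-39591\right) \left(-81761\right) + \frac{3}{34228} = 3236999751 + \frac{3}{34228} = \frac{110796027477231}{34228}$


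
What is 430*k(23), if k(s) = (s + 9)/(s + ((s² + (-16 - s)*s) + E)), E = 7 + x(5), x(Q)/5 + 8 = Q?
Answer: -13760/353 ≈ -38.980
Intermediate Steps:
x(Q) = -40 + 5*Q
E = -8 (E = 7 + (-40 + 5*5) = 7 + (-40 + 25) = 7 - 15 = -8)
k(s) = (9 + s)/(-8 + s + s² + s*(-16 - s)) (k(s) = (s + 9)/(s + ((s² + (-16 - s)*s) - 8)) = (9 + s)/(s + ((s² + s*(-16 - s)) - 8)) = (9 + s)/(s + (-8 + s² + s*(-16 - s))) = (9 + s)/(-8 + s + s² + s*(-16 - s)))
430*k(23) = 430*((-9 - 1*23)/(8 + 15*23)) = 430*((-9 - 23)/(8 + 345)) = 430*(-32/353) = -13760/353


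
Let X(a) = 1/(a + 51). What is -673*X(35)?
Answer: -673/86 ≈ -7.8256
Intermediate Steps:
X(a) = 1/(51 + a)
-673*X(35) = -673/(51 + 35) = -673/86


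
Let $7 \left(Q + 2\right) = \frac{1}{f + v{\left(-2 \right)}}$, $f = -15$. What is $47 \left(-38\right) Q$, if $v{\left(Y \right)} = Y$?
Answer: $\frac{426854}{119} \approx 3587.0$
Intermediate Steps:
$Q = - \frac{239}{119}$ ($Q = -2 + \frac{1}{7 \left(-15 - 2\right)} = -2 + \frac{1}{7 \left(-17\right)} = -2 + \frac{1}{7} \left(- \frac{1}{17}\right) = -2 - \frac{1}{119} = - \frac{239}{119} \approx -2.0084$)
$47 \left(-38\right) Q = 47 \left(-38\right) \left(- \frac{239}{119}\right) = \left(-1786\right) \left(- \frac{239}{119}\right) = \frac{426854}{119}$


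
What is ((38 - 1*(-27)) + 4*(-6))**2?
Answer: 1681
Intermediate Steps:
((38 - 1*(-27)) + 4*(-6))**2 = ((38 + 27) - 24)**2 = (65 - 24)**2 = 41**2 = 1681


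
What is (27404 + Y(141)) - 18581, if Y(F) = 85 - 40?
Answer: 8868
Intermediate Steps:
Y(F) = 45
(27404 + Y(141)) - 18581 = (27404 + 45) - 18581 = 27449 - 18581 = 8868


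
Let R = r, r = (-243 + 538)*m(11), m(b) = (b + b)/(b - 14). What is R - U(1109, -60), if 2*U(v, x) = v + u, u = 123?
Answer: -8338/3 ≈ -2779.3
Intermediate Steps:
m(b) = 2*b/(-14 + b) (m(b) = (2*b)/(-14 + b) = 2*b/(-14 + b))
U(v, x) = 123/2 + v/2 (U(v, x) = (v + 123)/2 = (123 + v)/2 = 123/2 + v/2)
r = -6490/3 (r = (-243 + 538)*(2*11/(-14 + 11)) = 295*(2*11/(-3)) = 295*(2*11*(-⅓)) = 295*(-22/3) = -6490/3 ≈ -2163.3)
R = -6490/3 ≈ -2163.3
R - U(1109, -60) = -6490/3 - (123/2 + (½)*1109) = -6490/3 - (123/2 + 1109/2) = -6490/3 - 1*616 = -6490/3 - 616 = -8338/3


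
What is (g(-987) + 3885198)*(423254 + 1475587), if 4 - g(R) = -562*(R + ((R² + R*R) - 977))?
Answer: 2084447751774990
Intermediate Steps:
g(R) = -549070 + 562*R + 1124*R² (g(R) = 4 - (-562)*(R + ((R² + R*R) - 977)) = 4 - (-562)*(R + ((R² + R²) - 977)) = 4 - (-562)*(R + (2*R² - 977)) = 4 - (-562)*(R + (-977 + 2*R²)) = 4 - (-562)*(-977 + R + 2*R²) = 4 - (549074 - 1124*R² - 562*R) = 4 + (-549074 + 562*R + 1124*R²) = -549070 + 562*R + 1124*R²)
(g(-987) + 3885198)*(423254 + 1475587) = ((-549070 + 562*(-987) + 1124*(-987)²) + 3885198)*(423254 + 1475587) = ((-549070 - 554694 + 1124*974169) + 3885198)*1898841 = ((-549070 - 554694 + 1094965956) + 3885198)*1898841 = (1093862192 + 3885198)*1898841 = 1097747390*1898841 = 2084447751774990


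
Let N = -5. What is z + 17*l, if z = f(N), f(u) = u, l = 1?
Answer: 12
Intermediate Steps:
z = -5
z + 17*l = -5 + 17*1 = -5 + 17 = 12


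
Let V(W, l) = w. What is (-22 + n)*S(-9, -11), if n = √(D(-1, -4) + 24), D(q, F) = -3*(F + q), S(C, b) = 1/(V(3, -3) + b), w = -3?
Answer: 11/7 - √39/14 ≈ 1.1254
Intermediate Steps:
V(W, l) = -3
S(C, b) = 1/(-3 + b)
D(q, F) = -3*F - 3*q
n = √39 (n = √((-3*(-4) - 3*(-1)) + 24) = √((12 + 3) + 24) = √(15 + 24) = √39 ≈ 6.2450)
(-22 + n)*S(-9, -11) = (-22 + √39)/(-3 - 11) = (-22 + √39)/(-14) = (-22 + √39)*(-1/14) = 11/7 - √39/14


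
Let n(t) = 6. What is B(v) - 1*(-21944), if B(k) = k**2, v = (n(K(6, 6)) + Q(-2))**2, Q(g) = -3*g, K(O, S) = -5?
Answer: 42680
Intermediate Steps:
v = 144 (v = (6 - 3*(-2))**2 = (6 + 6)**2 = 12**2 = 144)
B(v) - 1*(-21944) = 144**2 - 1*(-21944) = 20736 + 21944 = 42680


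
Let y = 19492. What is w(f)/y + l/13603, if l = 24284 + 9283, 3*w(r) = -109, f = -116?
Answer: 1961381165/795449028 ≈ 2.4658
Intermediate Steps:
w(r) = -109/3 (w(r) = (⅓)*(-109) = -109/3)
l = 33567
w(f)/y + l/13603 = -109/3/19492 + 33567/13603 = -109/3*1/19492 + 33567*(1/13603) = -109/58476 + 33567/13603 = 1961381165/795449028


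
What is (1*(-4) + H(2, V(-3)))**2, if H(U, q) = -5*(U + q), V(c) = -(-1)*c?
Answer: 1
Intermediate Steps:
V(c) = c
H(U, q) = -5*U - 5*q
(1*(-4) + H(2, V(-3)))**2 = (1*(-4) + (-5*2 - 5*(-3)))**2 = (-4 + (-10 + 15))**2 = (-4 + 5)**2 = 1**2 = 1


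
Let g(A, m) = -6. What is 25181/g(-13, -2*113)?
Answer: -25181/6 ≈ -4196.8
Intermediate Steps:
25181/g(-13, -2*113) = 25181/(-6) = 25181*(-⅙) = -25181/6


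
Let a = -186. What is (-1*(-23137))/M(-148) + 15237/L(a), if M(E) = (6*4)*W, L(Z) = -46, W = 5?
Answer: -382069/2760 ≈ -138.43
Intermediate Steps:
M(E) = 120 (M(E) = (6*4)*5 = 24*5 = 120)
(-1*(-23137))/M(-148) + 15237/L(a) = -1*(-23137)/120 + 15237/(-46) = 23137*(1/120) + 15237*(-1/46) = 23137/120 - 15237/46 = -382069/2760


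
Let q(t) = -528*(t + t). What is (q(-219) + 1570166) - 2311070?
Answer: -509640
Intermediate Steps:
q(t) = -1056*t
(q(-219) + 1570166) - 2311070 = (-1056*(-219) + 1570166) - 2311070 = (231264 + 1570166) - 2311070 = 1801430 - 2311070 = -509640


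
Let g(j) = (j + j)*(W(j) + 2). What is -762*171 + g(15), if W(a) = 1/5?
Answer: -130236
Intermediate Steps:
W(a) = 1/5
g(j) = 22*j/5 (g(j) = (j + j)*(1/5 + 2) = (2*j)*(11/5) = 22*j/5)
-762*171 + g(15) = -762*171 + (22/5)*15 = -130302 + 66 = -130236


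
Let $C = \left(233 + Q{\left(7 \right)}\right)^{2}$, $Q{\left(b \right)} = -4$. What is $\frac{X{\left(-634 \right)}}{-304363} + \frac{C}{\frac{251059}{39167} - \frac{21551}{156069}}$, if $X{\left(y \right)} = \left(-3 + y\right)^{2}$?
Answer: $\frac{97550730174337422883}{11668802325792602} \approx 8360.0$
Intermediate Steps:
$C = 52441$ ($C = \left(233 - 4\right)^{2} = 229^{2} = 52441$)
$\frac{X{\left(-634 \right)}}{-304363} + \frac{C}{\frac{251059}{39167} - \frac{21551}{156069}} = \frac{\left(-3 - 634\right)^{2}}{-304363} + \frac{52441}{\frac{251059}{39167} - \frac{21551}{156069}} = \left(-637\right)^{2} \left(- \frac{1}{304363}\right) + \frac{52441}{251059 \cdot \frac{1}{39167} - \frac{21551}{156069}} = 405769 \left(- \frac{1}{304363}\right) + \frac{52441}{\frac{251059}{39167} - \frac{21551}{156069}} = - \frac{405769}{304363} + \frac{52441}{\frac{38338439054}{6112754523}} = - \frac{405769}{304363} + 52441 \cdot \frac{6112754523}{38338439054} = - \frac{405769}{304363} + \frac{320558959940643}{38338439054} = \frac{97550730174337422883}{11668802325792602}$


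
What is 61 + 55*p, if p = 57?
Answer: 3196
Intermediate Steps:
61 + 55*p = 61 + 55*57 = 61 + 3135 = 3196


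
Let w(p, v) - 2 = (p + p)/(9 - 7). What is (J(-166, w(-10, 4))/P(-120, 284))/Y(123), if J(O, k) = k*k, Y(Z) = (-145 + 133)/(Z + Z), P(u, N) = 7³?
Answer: -1312/343 ≈ -3.8251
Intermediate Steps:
P(u, N) = 343
w(p, v) = 2 + p (w(p, v) = 2 + (p + p)/(9 - 7) = 2 + (2*p)/2 = 2 + (2*p)*(½) = 2 + p)
Y(Z) = -6/Z (Y(Z) = -12*1/(2*Z) = -6/Z)
J(O, k) = k²
(J(-166, w(-10, 4))/P(-120, 284))/Y(123) = ((2 - 10)²/343)/((-6/123)) = ((-8)²*(1/343))/((-6*1/123)) = (64*(1/343))/(-2/41) = (64/343)*(-41/2) = -1312/343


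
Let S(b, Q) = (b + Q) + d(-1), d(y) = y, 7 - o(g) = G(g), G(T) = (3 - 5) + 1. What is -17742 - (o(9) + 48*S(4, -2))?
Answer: -17798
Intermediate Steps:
G(T) = -1 (G(T) = -2 + 1 = -1)
o(g) = 8 (o(g) = 7 - 1*(-1) = 7 + 1 = 8)
S(b, Q) = -1 + Q + b (S(b, Q) = (b + Q) - 1 = (Q + b) - 1 = -1 + Q + b)
-17742 - (o(9) + 48*S(4, -2)) = -17742 - (8 + 48*(-1 - 2 + 4)) = -17742 - (8 + 48*1) = -17742 - (8 + 48) = -17742 - 1*56 = -17742 - 56 = -17798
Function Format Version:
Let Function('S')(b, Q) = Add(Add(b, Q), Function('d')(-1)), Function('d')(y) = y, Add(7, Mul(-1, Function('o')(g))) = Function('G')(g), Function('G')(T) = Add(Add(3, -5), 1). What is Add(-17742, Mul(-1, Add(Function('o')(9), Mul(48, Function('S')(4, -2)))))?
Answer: -17798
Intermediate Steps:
Function('G')(T) = -1 (Function('G')(T) = Add(-2, 1) = -1)
Function('o')(g) = 8 (Function('o')(g) = Add(7, Mul(-1, -1)) = Add(7, 1) = 8)
Function('S')(b, Q) = Add(-1, Q, b) (Function('S')(b, Q) = Add(Add(b, Q), -1) = Add(Add(Q, b), -1) = Add(-1, Q, b))
Add(-17742, Mul(-1, Add(Function('o')(9), Mul(48, Function('S')(4, -2))))) = Add(-17742, Mul(-1, Add(8, Mul(48, Add(-1, -2, 4))))) = Add(-17742, Mul(-1, Add(8, Mul(48, 1)))) = Add(-17742, Mul(-1, Add(8, 48))) = Add(-17742, Mul(-1, 56)) = Add(-17742, -56) = -17798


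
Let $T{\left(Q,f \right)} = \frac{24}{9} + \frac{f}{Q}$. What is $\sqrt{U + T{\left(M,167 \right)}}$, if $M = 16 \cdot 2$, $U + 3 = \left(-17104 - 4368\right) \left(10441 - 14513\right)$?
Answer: $\frac{\sqrt{50361977598}}{24} \approx 9350.6$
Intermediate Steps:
$U = 87433981$ ($U = -3 + \left(-17104 - 4368\right) \left(10441 - 14513\right) = -3 - -87433984 = -3 + 87433984 = 87433981$)
$M = 32$
$T{\left(Q,f \right)} = \frac{8}{3} + \frac{f}{Q}$ ($T{\left(Q,f \right)} = 24 \cdot \frac{1}{9} + \frac{f}{Q} = \frac{8}{3} + \frac{f}{Q}$)
$\sqrt{U + T{\left(M,167 \right)}} = \sqrt{87433981 + \left(\frac{8}{3} + \frac{167}{32}\right)} = \sqrt{87433981 + \frac{757}{96}} = \sqrt{\frac{8393662933}{96}} = \frac{\sqrt{50361977598}}{24}$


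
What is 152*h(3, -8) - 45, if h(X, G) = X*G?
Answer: -3693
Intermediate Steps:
h(X, G) = G*X
152*h(3, -8) - 45 = 152*(-8*3) - 45 = 152*(-24) - 45 = -3648 - 45 = -3693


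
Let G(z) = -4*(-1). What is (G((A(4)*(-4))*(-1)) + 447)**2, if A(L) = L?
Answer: 203401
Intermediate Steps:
G(z) = 4
(G((A(4)*(-4))*(-1)) + 447)**2 = (4 + 447)**2 = 451**2 = 203401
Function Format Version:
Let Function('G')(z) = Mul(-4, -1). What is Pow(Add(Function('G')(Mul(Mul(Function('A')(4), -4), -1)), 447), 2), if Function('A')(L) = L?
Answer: 203401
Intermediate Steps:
Function('G')(z) = 4
Pow(Add(Function('G')(Mul(Mul(Function('A')(4), -4), -1)), 447), 2) = Pow(Add(4, 447), 2) = Pow(451, 2) = 203401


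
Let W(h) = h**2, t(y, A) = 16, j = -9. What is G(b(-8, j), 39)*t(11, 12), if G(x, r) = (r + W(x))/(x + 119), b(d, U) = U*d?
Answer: 83568/191 ≈ 437.53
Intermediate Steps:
G(x, r) = (r + x**2)/(119 + x) (G(x, r) = (r + x**2)/(x + 119) = (r + x**2)/(119 + x))
G(b(-8, j), 39)*t(11, 12) = ((39 + (-9*(-8))**2)/(119 - 9*(-8)))*16 = ((39 + 72**2)/(119 + 72))*16 = ((39 + 5184)/191)*16 = ((1/191)*5223)*16 = (5223/191)*16 = 83568/191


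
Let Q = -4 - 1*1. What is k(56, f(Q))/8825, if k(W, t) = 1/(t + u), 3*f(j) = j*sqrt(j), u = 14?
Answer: 126/16670425 + 3*I*sqrt(5)/3334085 ≈ 7.5583e-6 + 2.012e-6*I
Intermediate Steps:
Q = -5 (Q = -4 - 1 = -5)
f(j) = j**(3/2)/3 (f(j) = (j*sqrt(j))/3 = j**(3/2)/3)
k(W, t) = 1/(14 + t) (k(W, t) = 1/(t + 14) = 1/(14 + t))
k(56, f(Q))/8825 = 1/((14 + (-5)**(3/2)/3)*8825) = (1/8825)/(14 + (-5*I*sqrt(5))/3) = (1/8825)/(14 - 5*I*sqrt(5)/3) = 1/(8825*(14 - 5*I*sqrt(5)/3))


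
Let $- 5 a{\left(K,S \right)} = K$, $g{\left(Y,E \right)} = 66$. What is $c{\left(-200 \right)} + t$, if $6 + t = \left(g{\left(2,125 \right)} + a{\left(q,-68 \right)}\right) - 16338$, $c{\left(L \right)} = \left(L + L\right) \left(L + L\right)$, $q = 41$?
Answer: $\frac{718569}{5} \approx 1.4371 \cdot 10^{5}$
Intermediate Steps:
$a{\left(K,S \right)} = - \frac{K}{5}$
$c{\left(L \right)} = 4 L^{2}$ ($c{\left(L \right)} = 2 L 2 L = 4 L^{2}$)
$t = - \frac{81431}{5}$ ($t = -6 + \left(\left(66 - \frac{41}{5}\right) - 16338\right) = -6 + \left(\frac{289}{5} - 16338\right) = -6 - \frac{81401}{5} = - \frac{81431}{5} \approx -16286.0$)
$c{\left(-200 \right)} + t = 4 \left(-200\right)^{2} - \frac{81431}{5} = 4 \cdot 40000 - \frac{81431}{5} = 160000 - \frac{81431}{5} = \frac{718569}{5}$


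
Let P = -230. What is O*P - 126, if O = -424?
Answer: 97394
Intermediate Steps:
O*P - 126 = -424*(-230) - 126 = 97520 - 126 = 97394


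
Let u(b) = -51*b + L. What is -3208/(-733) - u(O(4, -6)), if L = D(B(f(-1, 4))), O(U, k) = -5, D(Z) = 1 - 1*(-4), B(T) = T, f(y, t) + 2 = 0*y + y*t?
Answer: -187372/733 ≈ -255.62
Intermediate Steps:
f(y, t) = -2 + t*y (f(y, t) = -2 + (0*y + y*t) = -2 + (0 + t*y) = -2 + t*y)
D(Z) = 5 (D(Z) = 1 + 4 = 5)
L = 5
u(b) = 5 - 51*b (u(b) = -51*b + 5 = 5 - 51*b)
-3208/(-733) - u(O(4, -6)) = -3208/(-733) - (5 - 51*(-5)) = -3208*(-1/733) - (5 + 255) = 3208/733 - 1*260 = 3208/733 - 260 = -187372/733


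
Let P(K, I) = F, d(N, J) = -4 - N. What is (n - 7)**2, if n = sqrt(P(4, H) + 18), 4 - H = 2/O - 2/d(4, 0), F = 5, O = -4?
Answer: (7 - sqrt(23))**2 ≈ 4.8584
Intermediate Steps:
H = 17/4 (H = 4 - (2/(-4) - 2/(-4 - 1*4)) = 4 - (2*(-1/4) - 2/(-4 - 4)) = 4 - (-1/2 - 2/(-8)) = 4 - (-1/2 - 2*(-1/8)) = 4 - (-1/2 + 1/4) = 4 - 1*(-1/4) = 4 + 1/4 = 17/4 ≈ 4.2500)
P(K, I) = 5
n = sqrt(23) (n = sqrt(5 + 18) = sqrt(23) ≈ 4.7958)
(n - 7)**2 = (sqrt(23) - 7)**2 = (-7 + sqrt(23))**2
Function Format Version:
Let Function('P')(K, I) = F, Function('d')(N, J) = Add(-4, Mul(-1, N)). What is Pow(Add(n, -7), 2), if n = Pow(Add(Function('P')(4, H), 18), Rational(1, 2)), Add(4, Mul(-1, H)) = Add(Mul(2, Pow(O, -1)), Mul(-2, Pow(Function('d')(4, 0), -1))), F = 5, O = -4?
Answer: Pow(Add(7, Mul(-1, Pow(23, Rational(1, 2)))), 2) ≈ 4.8584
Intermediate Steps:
H = Rational(17, 4) (H = Add(4, Mul(-1, Add(Mul(2, Pow(-4, -1)), Mul(-2, Pow(Add(-4, Mul(-1, 4)), -1))))) = Add(4, Mul(-1, Add(Mul(2, Rational(-1, 4)), Mul(-2, Pow(Add(-4, -4), -1))))) = Add(4, Mul(-1, Add(Rational(-1, 2), Mul(-2, Pow(-8, -1))))) = Add(4, Mul(-1, Add(Rational(-1, 2), Mul(-2, Rational(-1, 8))))) = Add(4, Mul(-1, Add(Rational(-1, 2), Rational(1, 4)))) = Add(4, Mul(-1, Rational(-1, 4))) = Add(4, Rational(1, 4)) = Rational(17, 4) ≈ 4.2500)
Function('P')(K, I) = 5
n = Pow(23, Rational(1, 2)) (n = Pow(Add(5, 18), Rational(1, 2)) = Pow(23, Rational(1, 2)) ≈ 4.7958)
Pow(Add(n, -7), 2) = Pow(Add(Pow(23, Rational(1, 2)), -7), 2) = Pow(Add(-7, Pow(23, Rational(1, 2))), 2)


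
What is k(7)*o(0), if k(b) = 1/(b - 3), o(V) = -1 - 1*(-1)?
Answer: 0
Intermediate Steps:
o(V) = 0 (o(V) = -1 + 1 = 0)
k(b) = 1/(-3 + b)
k(7)*o(0) = 0/(-3 + 7) = 0/4 = (1/4)*0 = 0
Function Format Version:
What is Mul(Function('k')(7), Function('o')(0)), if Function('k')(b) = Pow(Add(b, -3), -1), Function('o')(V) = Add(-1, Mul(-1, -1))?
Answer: 0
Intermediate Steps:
Function('o')(V) = 0 (Function('o')(V) = Add(-1, 1) = 0)
Function('k')(b) = Pow(Add(-3, b), -1)
Mul(Function('k')(7), Function('o')(0)) = Mul(Pow(Add(-3, 7), -1), 0) = Mul(Pow(4, -1), 0) = Mul(Rational(1, 4), 0) = 0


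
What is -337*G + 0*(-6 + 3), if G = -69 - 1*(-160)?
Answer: -30667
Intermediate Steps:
G = 91 (G = -69 + 160 = 91)
-337*G + 0*(-6 + 3) = -337*91 + 0*(-6 + 3) = -30667 + 0*(-3) = -30667 + 0 = -30667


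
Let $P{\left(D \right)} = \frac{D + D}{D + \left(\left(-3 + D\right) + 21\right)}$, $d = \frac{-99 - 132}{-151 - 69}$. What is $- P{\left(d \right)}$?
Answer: $- \frac{7}{67} \approx -0.10448$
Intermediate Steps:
$d = \frac{21}{20}$ ($d = - \frac{231}{-220} = \left(-231\right) \left(- \frac{1}{220}\right) = \frac{21}{20} \approx 1.05$)
$P{\left(D \right)} = \frac{2 D}{18 + 2 D}$ ($P{\left(D \right)} = \frac{2 D}{D + \left(18 + D\right)} = \frac{2 D}{18 + 2 D}$)
$- P{\left(d \right)} = - \frac{21}{20 \left(9 + \frac{21}{20}\right)} = - \frac{21}{20 \cdot \frac{201}{20}} = - \frac{21 \cdot 20}{20 \cdot 201} = \left(-1\right) \frac{7}{67} = - \frac{7}{67}$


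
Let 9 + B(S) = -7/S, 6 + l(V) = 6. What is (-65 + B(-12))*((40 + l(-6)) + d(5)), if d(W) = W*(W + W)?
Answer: -13215/2 ≈ -6607.5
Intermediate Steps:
l(V) = 0 (l(V) = -6 + 6 = 0)
d(W) = 2*W² (d(W) = W*(2*W) = 2*W²)
B(S) = -9 - 7/S
(-65 + B(-12))*((40 + l(-6)) + d(5)) = (-65 + (-9 - 7/(-12)))*((40 + 0) + 2*5²) = (-65 + (-9 - 7*(-1/12)))*(40 + 2*25) = (-65 + (-9 + 7/12))*(40 + 50) = (-65 - 101/12)*90 = -881/12*90 = -13215/2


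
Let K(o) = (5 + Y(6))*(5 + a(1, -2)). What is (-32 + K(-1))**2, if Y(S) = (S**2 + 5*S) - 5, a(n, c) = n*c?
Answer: 27556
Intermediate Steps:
a(n, c) = c*n
Y(S) = -5 + S**2 + 5*S
K(o) = 198 (K(o) = (5 + (-5 + 6**2 + 5*6))*(5 - 2*1) = (5 + (-5 + 36 + 30))*(5 - 2) = (5 + 61)*3 = 66*3 = 198)
(-32 + K(-1))**2 = (-32 + 198)**2 = 166**2 = 27556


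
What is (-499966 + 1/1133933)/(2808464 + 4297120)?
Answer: -566927946277/8057256181872 ≈ -0.070362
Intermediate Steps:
(-499966 + 1/1133933)/(2808464 + 4297120) = (-499966 + 1/1133933)/7105584 = -566927946277/1133933*1/7105584 = -566927946277/8057256181872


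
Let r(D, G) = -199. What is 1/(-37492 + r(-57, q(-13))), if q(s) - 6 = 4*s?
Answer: -1/37691 ≈ -2.6532e-5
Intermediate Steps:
q(s) = 6 + 4*s
1/(-37492 + r(-57, q(-13))) = 1/(-37492 - 199) = 1/(-37691) = -1/37691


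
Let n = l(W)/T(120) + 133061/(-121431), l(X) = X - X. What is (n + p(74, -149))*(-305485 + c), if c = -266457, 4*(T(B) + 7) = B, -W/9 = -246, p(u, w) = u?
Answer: -5063307011686/121431 ≈ -4.1697e+7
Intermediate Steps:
W = 2214 (W = -9*(-246) = 2214)
T(B) = -7 + B/4
l(X) = 0
n = -133061/121431 (n = 0/(-7 + (¼)*120) + 133061/(-121431) = 0/(-7 + 30) + 133061*(-1/121431) = 0/23 - 133061/121431 = 0*(1/23) - 133061/121431 = 0 - 133061/121431 = -133061/121431 ≈ -1.0958)
(n + p(74, -149))*(-305485 + c) = (-133061/121431 + 74)*(-305485 - 266457) = (8852833/121431)*(-571942) = -5063307011686/121431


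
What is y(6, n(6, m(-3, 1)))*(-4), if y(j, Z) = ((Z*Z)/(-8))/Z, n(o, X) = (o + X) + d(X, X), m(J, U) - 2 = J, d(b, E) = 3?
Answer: 4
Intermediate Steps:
m(J, U) = 2 + J
n(o, X) = 3 + X + o (n(o, X) = (o + X) + 3 = (X + o) + 3 = 3 + X + o)
y(j, Z) = -Z/8 (y(j, Z) = (Z²*(-⅛))/Z = (-Z²/8)/Z = -Z/8)
y(6, n(6, m(-3, 1)))*(-4) = -(3 + (2 - 3) + 6)/8*(-4) = -(3 - 1 + 6)/8*(-4) = -⅛*8*(-4) = -1*(-4) = 4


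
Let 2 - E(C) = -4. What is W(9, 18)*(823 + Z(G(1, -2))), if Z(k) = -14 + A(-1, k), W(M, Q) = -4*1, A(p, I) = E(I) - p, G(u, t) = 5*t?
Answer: -3264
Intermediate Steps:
E(C) = 6 (E(C) = 2 - 1*(-4) = 2 + 4 = 6)
A(p, I) = 6 - p
W(M, Q) = -4
Z(k) = -7 (Z(k) = -14 + (6 - 1*(-1)) = -14 + (6 + 1) = -14 + 7 = -7)
W(9, 18)*(823 + Z(G(1, -2))) = -4*(823 - 7) = -4*816 = -3264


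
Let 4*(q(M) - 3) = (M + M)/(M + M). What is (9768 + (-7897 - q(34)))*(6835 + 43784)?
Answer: 378174549/4 ≈ 9.4544e+7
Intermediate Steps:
q(M) = 13/4 (q(M) = 3 + ((M + M)/(M + M))/4 = 3 + ((2*M)/((2*M)))/4 = 3 + ((2*M)*(1/(2*M)))/4 = 3 + (1/4)*1 = 3 + 1/4 = 13/4)
(9768 + (-7897 - q(34)))*(6835 + 43784) = (9768 + (-7897 - 1*13/4))*(6835 + 43784) = (9768 + (-7897 - 13/4))*50619 = (9768 - 31601/4)*50619 = (7471/4)*50619 = 378174549/4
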